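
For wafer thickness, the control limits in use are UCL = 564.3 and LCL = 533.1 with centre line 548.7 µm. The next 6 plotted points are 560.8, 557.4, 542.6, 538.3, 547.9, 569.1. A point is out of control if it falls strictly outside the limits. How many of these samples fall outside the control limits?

Compare each point to [533.1, 564.3]: sample 6 = 569.1 > UCL.

1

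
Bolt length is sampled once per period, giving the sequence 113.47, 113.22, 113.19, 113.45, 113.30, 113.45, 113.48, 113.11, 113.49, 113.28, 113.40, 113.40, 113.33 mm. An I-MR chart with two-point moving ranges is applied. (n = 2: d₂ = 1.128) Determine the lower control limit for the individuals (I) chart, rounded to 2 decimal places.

X̄ = (113.47 + 113.22 + 113.19 + 113.45 + 113.30 + 113.45 + 113.48 + 113.11 + 113.49 + 113.28 + 113.40 + 113.40 + 113.33) / 13 = 113.3515
Moving ranges: 0.25, 0.03, 0.26, 0.15, 0.15, 0.03, 0.37, 0.38, 0.21, 0.12, 0.00, 0.07; M̄R̄ = 2.0200 / 12 = 0.1683
LCL = X̄ − 3·M̄R̄/d₂ = 113.3515 − 3 × 0.1683 / 1.128 = 112.9038

112.90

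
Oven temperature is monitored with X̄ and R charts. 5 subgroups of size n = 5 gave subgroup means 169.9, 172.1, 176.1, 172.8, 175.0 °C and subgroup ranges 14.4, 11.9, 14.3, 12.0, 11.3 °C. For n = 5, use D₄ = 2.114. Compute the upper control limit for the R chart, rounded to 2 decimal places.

27.02

R̄ = (14.4 + 11.9 + 14.3 + 12.0 + 11.3) / 5 = 63.9000 / 5 = 12.7800
UCL_R = D₄·R̄ = 2.114 × 12.7800 = 27.0169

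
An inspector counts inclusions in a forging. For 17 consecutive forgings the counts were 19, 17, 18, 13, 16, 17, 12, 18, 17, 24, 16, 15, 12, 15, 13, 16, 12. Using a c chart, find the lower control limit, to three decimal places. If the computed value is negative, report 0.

c̄ = (19 + 17 + 18 + 13 + 16 + 17 + 12 + 18 + 17 + 24 + 16 + 15 + 12 + 15 + 13 + 16 + 12) / 17 = 270 / 17 = 15.8824
LCL = c̄ − 3√c̄ = 15.8824 − 3 × 3.9853 = 3.9266

3.927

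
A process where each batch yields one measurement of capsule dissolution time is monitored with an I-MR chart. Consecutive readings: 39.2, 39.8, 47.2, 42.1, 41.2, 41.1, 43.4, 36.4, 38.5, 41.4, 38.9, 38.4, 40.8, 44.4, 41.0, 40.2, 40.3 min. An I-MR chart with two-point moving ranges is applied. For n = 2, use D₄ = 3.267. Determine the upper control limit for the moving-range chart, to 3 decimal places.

8.515

Moving ranges: 0.6, 7.4, 5.1, 0.9, 0.1, 2.3, 7.0, 2.1, 2.9, 2.5, 0.5, 2.4, 3.6, 3.4, 0.8, 0.1; M̄R̄ = 41.7000 / 16 = 2.6063
UCL_MR = D₄·M̄R̄ = 3.267 × 2.6063 = 8.5146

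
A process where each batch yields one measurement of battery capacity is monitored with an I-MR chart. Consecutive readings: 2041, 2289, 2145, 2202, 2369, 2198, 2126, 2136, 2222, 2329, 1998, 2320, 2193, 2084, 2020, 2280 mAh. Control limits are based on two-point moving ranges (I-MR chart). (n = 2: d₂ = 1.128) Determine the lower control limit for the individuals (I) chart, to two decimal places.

1781.13

X̄ = (2041 + 2289 + 2145 + 2202 + 2369 + 2198 + 2126 + 2136 + 2222 + 2329 + 1998 + 2320 + 2193 + 2084 + 2020 + 2280) / 16 = 2184.5000
Moving ranges: 248, 144, 57, 167, 171, 72, 10, 86, 107, 331, 322, 127, 109, 64, 260; M̄R̄ = 2275.0000 / 15 = 151.6667
LCL = X̄ − 3·M̄R̄/d₂ = 2184.5000 − 3 × 151.6667 / 1.128 = 1781.1312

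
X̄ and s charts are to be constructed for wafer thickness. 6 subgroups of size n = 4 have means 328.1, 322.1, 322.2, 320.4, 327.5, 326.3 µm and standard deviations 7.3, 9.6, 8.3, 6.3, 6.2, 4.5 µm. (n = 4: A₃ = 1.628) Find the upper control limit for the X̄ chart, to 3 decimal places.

X̄̄ = (328.1 + 322.1 + 322.2 + 320.4 + 327.5 + 326.3) / 6 = 324.4333
s̄ = (7.3 + 9.6 + 8.3 + 6.3 + 6.2 + 4.5) / 6 = 7.0333
UCL = X̄̄ + A₃·s̄ = 324.4333 + 1.628 × 7.0333 = 335.8836

335.884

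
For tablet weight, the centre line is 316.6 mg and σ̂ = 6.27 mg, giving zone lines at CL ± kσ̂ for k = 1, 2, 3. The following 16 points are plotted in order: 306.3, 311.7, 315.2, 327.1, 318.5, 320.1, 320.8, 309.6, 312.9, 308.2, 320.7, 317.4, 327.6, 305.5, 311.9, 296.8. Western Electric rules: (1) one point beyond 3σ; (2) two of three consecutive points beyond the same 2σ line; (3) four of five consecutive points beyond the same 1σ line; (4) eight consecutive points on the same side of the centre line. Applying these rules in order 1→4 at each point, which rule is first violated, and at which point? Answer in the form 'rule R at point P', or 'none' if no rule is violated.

Zone of each point (C = within 1σ̂, B = 1σ̂–2σ̂, A = 2σ̂–3σ̂, * = beyond 3σ̂; sign = side of CL): 1:-B, 2:-C, 3:-C, 4:+B, 5:+C, 6:+C, 7:+C, 8:-B, 9:-C, 10:-B, 11:+C, 12:+C, 13:+B, 14:-B, 15:-C, 16:-*
Rule 1 (one point beyond the 3σ limits) is satisfied at point 16.

rule 1 at point 16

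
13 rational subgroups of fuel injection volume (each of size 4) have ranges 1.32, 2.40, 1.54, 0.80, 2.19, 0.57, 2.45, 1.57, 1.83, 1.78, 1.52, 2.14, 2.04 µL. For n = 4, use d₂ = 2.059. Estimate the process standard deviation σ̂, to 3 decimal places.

0.828

R̄ = (1.32 + 2.40 + 1.54 + 0.80 + 2.19 + 0.57 + 2.45 + 1.57 + 1.83 + 1.78 + 1.52 + 2.14 + 2.04) / 13 = 1.7038
σ̂ = R̄ / d₂ = 1.7038 / 2.059 = 0.8275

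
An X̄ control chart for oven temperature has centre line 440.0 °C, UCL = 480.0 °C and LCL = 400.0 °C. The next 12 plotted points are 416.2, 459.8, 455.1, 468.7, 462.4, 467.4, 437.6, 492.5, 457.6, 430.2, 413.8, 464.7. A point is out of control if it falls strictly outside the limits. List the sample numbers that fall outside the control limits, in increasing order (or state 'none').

Compare each point to [400.0, 480.0]: sample 8 = 492.5 > UCL.

8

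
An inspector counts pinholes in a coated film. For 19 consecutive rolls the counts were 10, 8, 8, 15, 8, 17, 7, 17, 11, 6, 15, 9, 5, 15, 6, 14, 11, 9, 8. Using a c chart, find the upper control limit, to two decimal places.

c̄ = (10 + 8 + 8 + 15 + 8 + 17 + 7 + 17 + 11 + 6 + 15 + 9 + 5 + 15 + 6 + 14 + 11 + 9 + 8) / 19 = 199 / 19 = 10.4737
UCL = c̄ + 3√c̄ = 10.4737 + 3 × √10.4737 = 10.4737 + 3 × 3.2363 = 20.1826

20.18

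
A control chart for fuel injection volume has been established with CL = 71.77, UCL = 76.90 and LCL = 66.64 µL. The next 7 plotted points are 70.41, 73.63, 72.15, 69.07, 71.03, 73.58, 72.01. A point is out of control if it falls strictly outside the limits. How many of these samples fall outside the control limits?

0

All 7 points lie within [66.64, 76.90].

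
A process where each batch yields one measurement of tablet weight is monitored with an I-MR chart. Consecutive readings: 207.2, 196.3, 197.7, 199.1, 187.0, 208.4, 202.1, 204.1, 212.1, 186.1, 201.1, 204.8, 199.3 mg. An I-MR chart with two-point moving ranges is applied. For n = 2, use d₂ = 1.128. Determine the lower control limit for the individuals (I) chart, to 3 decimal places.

175.208

X̄ = (207.2 + 196.3 + 197.7 + 199.1 + 187.0 + 208.4 + 202.1 + 204.1 + 212.1 + 186.1 + 201.1 + 204.8 + 199.3) / 13 = 200.4077
Moving ranges: 10.9, 1.4, 1.4, 12.1, 21.4, 6.3, 2.0, 8.0, 26.0, 15.0, 3.7, 5.5; M̄R̄ = 113.7000 / 12 = 9.4750
LCL = X̄ − 3·M̄R̄/d₂ = 200.4077 − 3 × 9.4750 / 1.128 = 175.2082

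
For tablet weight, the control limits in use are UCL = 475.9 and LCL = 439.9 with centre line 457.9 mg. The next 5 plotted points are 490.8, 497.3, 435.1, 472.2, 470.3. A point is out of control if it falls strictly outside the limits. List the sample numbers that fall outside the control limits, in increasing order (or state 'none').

1, 2, 3

Compare each point to [439.9, 475.9]: sample 1 = 490.8 > UCL; sample 2 = 497.3 > UCL; sample 3 = 435.1 < LCL.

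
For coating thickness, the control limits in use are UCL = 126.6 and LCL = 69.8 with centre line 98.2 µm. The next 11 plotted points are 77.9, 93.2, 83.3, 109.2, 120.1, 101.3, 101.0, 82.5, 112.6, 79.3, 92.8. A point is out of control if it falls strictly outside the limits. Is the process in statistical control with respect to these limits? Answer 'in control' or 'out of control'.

All 11 points lie within [69.8, 126.6].

in control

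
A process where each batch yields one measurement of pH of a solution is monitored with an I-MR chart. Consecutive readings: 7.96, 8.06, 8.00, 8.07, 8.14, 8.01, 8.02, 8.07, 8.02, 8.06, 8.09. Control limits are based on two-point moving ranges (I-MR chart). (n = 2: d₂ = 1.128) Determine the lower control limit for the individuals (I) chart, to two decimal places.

X̄ = (7.96 + 8.06 + 8.00 + 8.07 + 8.14 + 8.01 + 8.02 + 8.07 + 8.02 + 8.06 + 8.09) / 11 = 8.0455
Moving ranges: 0.10, 0.06, 0.07, 0.07, 0.13, 0.01, 0.05, 0.05, 0.04, 0.03; M̄R̄ = 0.6100 / 10 = 0.0610
LCL = X̄ − 3·M̄R̄/d₂ = 8.0455 − 3 × 0.0610 / 1.128 = 7.8832

7.88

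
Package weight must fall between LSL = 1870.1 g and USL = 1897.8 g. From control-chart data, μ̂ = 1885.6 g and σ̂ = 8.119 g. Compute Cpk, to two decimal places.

0.50

Cpu = (USL − μ̂) / (3σ̂) = (1897.8 − 1885.6) / (3 × 8.119) = 0.5009; Cpl = (μ̂ − LSL) / (3σ̂) = (1885.6 − 1870.1) / (3 × 8.119) = 0.6364; Cpk = min(Cpu, Cpl) = 0.5009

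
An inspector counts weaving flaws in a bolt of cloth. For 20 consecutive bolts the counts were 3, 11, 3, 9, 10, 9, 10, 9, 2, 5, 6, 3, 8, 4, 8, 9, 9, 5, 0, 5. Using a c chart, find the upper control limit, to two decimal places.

13.99

c̄ = (3 + 11 + 3 + 9 + 10 + 9 + 10 + 9 + 2 + 5 + 6 + 3 + 8 + 4 + 8 + 9 + 9 + 5 + 0 + 5) / 20 = 128 / 20 = 6.4000
UCL = c̄ + 3√c̄ = 6.4000 + 3 × √6.4000 = 6.4000 + 3 × 2.5298 = 13.9895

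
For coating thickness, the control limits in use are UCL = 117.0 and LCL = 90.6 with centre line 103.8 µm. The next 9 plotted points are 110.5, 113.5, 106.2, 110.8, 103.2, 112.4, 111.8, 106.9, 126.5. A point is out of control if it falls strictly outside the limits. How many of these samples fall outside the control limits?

Compare each point to [90.6, 117.0]: sample 9 = 126.5 > UCL.

1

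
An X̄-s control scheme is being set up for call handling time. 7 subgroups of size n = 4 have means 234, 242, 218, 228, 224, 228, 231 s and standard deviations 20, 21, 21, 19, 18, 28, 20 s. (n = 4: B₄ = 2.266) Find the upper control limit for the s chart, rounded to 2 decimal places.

s̄ = (20 + 21 + 21 + 19 + 18 + 28 + 20) / 7 = 21.0000
UCL_s = B₄·s̄ = 2.266 × 21.0000 = 47.5860

47.59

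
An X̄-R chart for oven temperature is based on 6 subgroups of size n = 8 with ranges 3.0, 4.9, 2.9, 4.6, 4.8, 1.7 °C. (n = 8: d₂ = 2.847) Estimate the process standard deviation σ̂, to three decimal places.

R̄ = (3.0 + 4.9 + 2.9 + 4.6 + 4.8 + 1.7) / 6 = 3.6500
σ̂ = R̄ / d₂ = 3.6500 / 2.847 = 1.2821

1.282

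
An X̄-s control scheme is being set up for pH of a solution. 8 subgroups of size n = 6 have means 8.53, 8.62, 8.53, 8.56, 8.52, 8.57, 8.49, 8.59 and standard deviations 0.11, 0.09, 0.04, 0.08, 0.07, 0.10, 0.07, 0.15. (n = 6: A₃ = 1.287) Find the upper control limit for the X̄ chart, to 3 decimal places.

X̄̄ = (8.53 + 8.62 + 8.53 + 8.56 + 8.52 + 8.57 + 8.49 + 8.59) / 8 = 8.5512
s̄ = (0.11 + 0.09 + 0.04 + 0.08 + 0.07 + 0.10 + 0.07 + 0.15) / 8 = 0.0887
UCL = X̄̄ + A₃·s̄ = 8.5512 + 1.287 × 0.0887 = 8.6655

8.665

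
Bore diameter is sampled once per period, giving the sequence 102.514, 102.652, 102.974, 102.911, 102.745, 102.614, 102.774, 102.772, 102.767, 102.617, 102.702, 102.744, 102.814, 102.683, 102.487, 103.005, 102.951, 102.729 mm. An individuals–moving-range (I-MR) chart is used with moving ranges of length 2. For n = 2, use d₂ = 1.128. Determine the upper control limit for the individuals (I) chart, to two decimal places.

103.13

X̄ = (102.514 + 102.652 + 102.974 + 102.911 + 102.745 + 102.614 + 102.774 + 102.772 + 102.767 + 102.617 + 102.702 + 102.744 + 102.814 + 102.683 + 102.487 + 103.005 + 102.951 + 102.729) / 18 = 102.7475
Moving ranges: 0.138, 0.322, 0.063, 0.166, 0.131, 0.160, 0.002, 0.005, 0.150, 0.085, 0.042, 0.070, 0.131, 0.196, 0.518, 0.054, 0.222; M̄R̄ = 2.4550 / 17 = 0.1444
UCL = X̄ + 3·M̄R̄/d₂ = 102.7475 + 3 × 0.1444 / 1.128 = 103.1316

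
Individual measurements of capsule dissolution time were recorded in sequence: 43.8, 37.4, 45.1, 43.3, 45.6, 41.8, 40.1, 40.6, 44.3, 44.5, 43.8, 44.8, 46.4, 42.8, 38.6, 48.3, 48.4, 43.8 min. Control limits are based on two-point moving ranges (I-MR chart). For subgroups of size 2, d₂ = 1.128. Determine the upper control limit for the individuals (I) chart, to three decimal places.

51.908

X̄ = (43.8 + 37.4 + 45.1 + 43.3 + 45.6 + 41.8 + 40.1 + 40.6 + 44.3 + 44.5 + 43.8 + 44.8 + 46.4 + 42.8 + 38.6 + 48.3 + 48.4 + 43.8) / 18 = 43.5222
Moving ranges: 6.4, 7.7, 1.8, 2.3, 3.8, 1.7, 0.5, 3.7, 0.2, 0.7, 1.0, 1.6, 3.6, 4.2, 9.7, 0.1, 4.6; M̄R̄ = 53.6000 / 17 = 3.1529
UCL = X̄ + 3·M̄R̄/d₂ = 43.5222 + 3 × 3.1529 / 1.128 = 51.9077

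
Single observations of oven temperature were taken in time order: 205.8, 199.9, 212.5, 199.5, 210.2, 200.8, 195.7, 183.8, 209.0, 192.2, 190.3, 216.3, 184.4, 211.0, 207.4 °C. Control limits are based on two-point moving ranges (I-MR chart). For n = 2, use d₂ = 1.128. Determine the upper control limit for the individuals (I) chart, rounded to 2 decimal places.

X̄ = (205.8 + 199.9 + 212.5 + 199.5 + 210.2 + 200.8 + 195.7 + 183.8 + 209.0 + 192.2 + 190.3 + 216.3 + 184.4 + 211.0 + 207.4) / 15 = 201.2533
Moving ranges: 5.9, 12.6, 13.0, 10.7, 9.4, 5.1, 11.9, 25.2, 16.8, 1.9, 26.0, 31.9, 26.6, 3.6; M̄R̄ = 200.6000 / 14 = 14.3286
UCL = X̄ + 3·M̄R̄/d₂ = 201.2533 + 3 × 14.3286 / 1.128 = 239.3612

239.36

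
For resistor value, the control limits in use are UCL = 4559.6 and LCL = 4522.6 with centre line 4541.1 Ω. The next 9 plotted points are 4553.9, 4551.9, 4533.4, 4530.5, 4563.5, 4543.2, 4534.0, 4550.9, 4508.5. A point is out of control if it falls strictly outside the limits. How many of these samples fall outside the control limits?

2

Compare each point to [4522.6, 4559.6]: sample 5 = 4563.5 > UCL; sample 9 = 4508.5 < LCL.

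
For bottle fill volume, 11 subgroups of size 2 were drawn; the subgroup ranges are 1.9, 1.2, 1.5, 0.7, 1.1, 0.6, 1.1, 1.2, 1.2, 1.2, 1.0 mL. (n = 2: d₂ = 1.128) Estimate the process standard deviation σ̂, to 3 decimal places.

1.024

R̄ = (1.9 + 1.2 + 1.5 + 0.7 + 1.1 + 0.6 + 1.1 + 1.2 + 1.2 + 1.2 + 1.0) / 11 = 1.1545
σ̂ = R̄ / d₂ = 1.1545 / 1.128 = 1.0235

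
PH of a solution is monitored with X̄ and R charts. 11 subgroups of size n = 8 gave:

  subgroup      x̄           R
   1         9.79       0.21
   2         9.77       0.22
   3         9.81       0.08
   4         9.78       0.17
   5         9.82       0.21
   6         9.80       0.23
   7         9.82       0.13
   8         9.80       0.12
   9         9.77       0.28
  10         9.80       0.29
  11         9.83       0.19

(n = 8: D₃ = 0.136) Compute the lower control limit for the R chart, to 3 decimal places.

R̄ = (0.21 + 0.22 + 0.08 + 0.17 + 0.21 + 0.23 + 0.13 + 0.12 + 0.28 + 0.29 + 0.19) / 11 = 2.1300 / 11 = 0.1936
LCL_R = D₃·R̄ = 0.136 × 0.1936 = 0.0263

0.026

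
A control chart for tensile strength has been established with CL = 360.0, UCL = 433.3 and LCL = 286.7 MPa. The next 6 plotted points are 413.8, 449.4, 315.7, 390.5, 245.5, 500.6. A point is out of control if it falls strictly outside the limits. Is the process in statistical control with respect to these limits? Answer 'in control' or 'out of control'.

Compare each point to [286.7, 433.3]: sample 2 = 449.4 > UCL; sample 5 = 245.5 < LCL; sample 6 = 500.6 > UCL.

out of control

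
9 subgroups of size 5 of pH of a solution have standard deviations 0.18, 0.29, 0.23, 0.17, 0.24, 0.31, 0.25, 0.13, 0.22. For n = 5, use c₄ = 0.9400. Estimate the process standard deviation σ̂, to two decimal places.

s̄ = (0.18 + 0.29 + 0.23 + 0.17 + 0.24 + 0.31 + 0.25 + 0.13 + 0.22) / 9 = 0.2244
σ̂ = s̄ / c₄ = 0.2244 / 0.9400 = 0.2388

0.24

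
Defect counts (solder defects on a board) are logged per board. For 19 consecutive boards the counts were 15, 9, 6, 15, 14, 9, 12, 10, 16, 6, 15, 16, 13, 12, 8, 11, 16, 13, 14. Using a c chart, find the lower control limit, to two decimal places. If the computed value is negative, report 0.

1.67

c̄ = (15 + 9 + 6 + 15 + 14 + 9 + 12 + 10 + 16 + 6 + 15 + 16 + 13 + 12 + 8 + 11 + 16 + 13 + 14) / 19 = 230 / 19 = 12.1053
LCL = c̄ − 3√c̄ = 12.1053 − 3 × 3.4793 = 1.6675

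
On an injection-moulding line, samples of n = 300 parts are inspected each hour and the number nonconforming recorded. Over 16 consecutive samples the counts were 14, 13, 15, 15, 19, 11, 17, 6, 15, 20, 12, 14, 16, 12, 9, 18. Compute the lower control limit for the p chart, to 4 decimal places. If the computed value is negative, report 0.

0.0104

p̄ = Σdᵢ / (k·n) = 226 / (16 × 300) = 0.04708
LCL = p̄ − 3·√(p̄(1−p̄)/n) = 0.04708 − 3 × 0.01223 = 0.01040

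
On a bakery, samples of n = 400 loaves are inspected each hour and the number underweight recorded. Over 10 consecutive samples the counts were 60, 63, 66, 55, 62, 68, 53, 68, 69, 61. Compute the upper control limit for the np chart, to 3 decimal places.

84.286

p̄ = Σdᵢ / (k·n) = 625 / (10 × 400) = 0.15625
UCL = np̄ + 3·√(np̄(1−p̄)) = 62.5000 + 3 × √(62.5000×0.84375) = 62.5000 + 3 × 7.2618 = 84.2855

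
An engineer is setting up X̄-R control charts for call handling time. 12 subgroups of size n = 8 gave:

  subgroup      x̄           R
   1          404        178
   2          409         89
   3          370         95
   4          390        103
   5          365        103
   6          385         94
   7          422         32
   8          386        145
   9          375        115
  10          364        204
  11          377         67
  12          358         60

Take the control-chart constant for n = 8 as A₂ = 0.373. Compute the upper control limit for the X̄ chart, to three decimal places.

423.692

X̄̄ = (404 + 409 + 370 + 390 + 365 + 385 + 422 + 386 + 375 + 364 + 377 + 358) / 12 = 4605.0000 / 12 = 383.7500
R̄ = (178 + 89 + 95 + 103 + 103 + 94 + 32 + 145 + 115 + 204 + 67 + 60) / 12 = 1285.0000 / 12 = 107.0833
UCL = X̄̄ + A₂·R̄ = 383.7500 + 0.373 × 107.0833 = 423.6921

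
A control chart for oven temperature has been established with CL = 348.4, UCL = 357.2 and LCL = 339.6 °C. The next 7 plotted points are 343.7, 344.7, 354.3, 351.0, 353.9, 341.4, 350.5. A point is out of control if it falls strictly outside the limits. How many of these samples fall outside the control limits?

All 7 points lie within [339.6, 357.2].

0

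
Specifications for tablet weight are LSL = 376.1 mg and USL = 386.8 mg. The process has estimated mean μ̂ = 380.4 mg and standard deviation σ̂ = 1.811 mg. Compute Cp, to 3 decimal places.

Cp = (USL − LSL) / (6σ̂) = (386.8 − 376.1) / (6 × 1.811) = 10.7000 / 10.8660 = 0.9847

0.985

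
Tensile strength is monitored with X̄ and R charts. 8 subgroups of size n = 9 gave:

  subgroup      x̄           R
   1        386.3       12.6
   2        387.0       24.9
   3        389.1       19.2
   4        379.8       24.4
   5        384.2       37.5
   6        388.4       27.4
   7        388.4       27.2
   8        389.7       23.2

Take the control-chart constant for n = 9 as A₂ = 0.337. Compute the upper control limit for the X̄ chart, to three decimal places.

394.886

X̄̄ = (386.3 + 387.0 + 389.1 + 379.8 + 384.2 + 388.4 + 388.4 + 389.7) / 8 = 3092.9000 / 8 = 386.6125
R̄ = (12.6 + 24.9 + 19.2 + 24.4 + 37.5 + 27.4 + 27.2 + 23.2) / 8 = 196.4000 / 8 = 24.5500
UCL = X̄̄ + A₂·R̄ = 386.6125 + 0.337 × 24.5500 = 394.8859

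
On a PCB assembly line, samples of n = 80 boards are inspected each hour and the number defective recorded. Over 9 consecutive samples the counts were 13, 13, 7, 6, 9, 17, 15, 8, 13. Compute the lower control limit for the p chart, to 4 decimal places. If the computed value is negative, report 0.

p̄ = Σdᵢ / (k·n) = 101 / (9 × 80) = 0.14028
LCL = p̄ − 3·√(p̄(1−p̄)/n) = 0.14028 − 3 × 0.03883 = 0.02380

0.0238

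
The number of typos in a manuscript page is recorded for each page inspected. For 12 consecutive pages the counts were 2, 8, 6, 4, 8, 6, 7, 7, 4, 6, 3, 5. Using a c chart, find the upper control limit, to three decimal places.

12.536

c̄ = (2 + 8 + 6 + 4 + 8 + 6 + 7 + 7 + 4 + 6 + 3 + 5) / 12 = 66 / 12 = 5.5000
UCL = c̄ + 3√c̄ = 5.5000 + 3 × √5.5000 = 5.5000 + 3 × 2.3452 = 12.5356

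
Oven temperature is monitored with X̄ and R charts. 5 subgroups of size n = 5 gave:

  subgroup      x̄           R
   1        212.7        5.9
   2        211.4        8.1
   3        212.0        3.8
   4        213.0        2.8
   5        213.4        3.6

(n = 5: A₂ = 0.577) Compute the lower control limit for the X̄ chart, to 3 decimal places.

209.707

X̄̄ = (212.7 + 211.4 + 212.0 + 213.0 + 213.4) / 5 = 1062.5000 / 5 = 212.5000
R̄ = (5.9 + 8.1 + 3.8 + 2.8 + 3.6) / 5 = 24.2000 / 5 = 4.8400
LCL = X̄̄ − A₂·R̄ = 212.5000 − 0.577 × 4.8400 = 209.7073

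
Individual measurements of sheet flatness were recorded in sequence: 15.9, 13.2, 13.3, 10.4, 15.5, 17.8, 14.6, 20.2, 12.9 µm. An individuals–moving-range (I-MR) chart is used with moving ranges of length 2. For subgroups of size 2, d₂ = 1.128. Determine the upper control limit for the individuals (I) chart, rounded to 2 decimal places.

24.57

X̄ = (15.9 + 13.2 + 13.3 + 10.4 + 15.5 + 17.8 + 14.6 + 20.2 + 12.9) / 9 = 14.8667
Moving ranges: 2.7, 0.1, 2.9, 5.1, 2.3, 3.2, 5.6, 7.3; M̄R̄ = 29.2000 / 8 = 3.6500
UCL = X̄ + 3·M̄R̄/d₂ = 14.8667 + 3 × 3.6500 / 1.128 = 24.5741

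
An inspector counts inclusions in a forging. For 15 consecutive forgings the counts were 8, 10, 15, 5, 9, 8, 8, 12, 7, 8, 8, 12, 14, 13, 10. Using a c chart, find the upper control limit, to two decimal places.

19.19

c̄ = (8 + 10 + 15 + 5 + 9 + 8 + 8 + 12 + 7 + 8 + 8 + 12 + 14 + 13 + 10) / 15 = 147 / 15 = 9.8000
UCL = c̄ + 3√c̄ = 9.8000 + 3 × √9.8000 = 9.8000 + 3 × 3.1305 = 19.1915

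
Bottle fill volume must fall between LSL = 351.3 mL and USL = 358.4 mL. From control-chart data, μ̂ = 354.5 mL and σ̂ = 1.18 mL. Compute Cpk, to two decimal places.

Cpu = (USL − μ̂) / (3σ̂) = (358.4 − 354.5) / (3 × 1.18) = 1.1017; Cpl = (μ̂ − LSL) / (3σ̂) = (354.5 − 351.3) / (3 × 1.18) = 0.9040; Cpk = min(Cpu, Cpl) = 0.9040

0.90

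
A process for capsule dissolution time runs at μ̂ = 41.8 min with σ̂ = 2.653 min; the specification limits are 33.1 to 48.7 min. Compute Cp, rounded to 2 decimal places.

Cp = (USL − LSL) / (6σ̂) = (48.7 − 33.1) / (6 × 2.653) = 15.6000 / 15.9180 = 0.9800

0.98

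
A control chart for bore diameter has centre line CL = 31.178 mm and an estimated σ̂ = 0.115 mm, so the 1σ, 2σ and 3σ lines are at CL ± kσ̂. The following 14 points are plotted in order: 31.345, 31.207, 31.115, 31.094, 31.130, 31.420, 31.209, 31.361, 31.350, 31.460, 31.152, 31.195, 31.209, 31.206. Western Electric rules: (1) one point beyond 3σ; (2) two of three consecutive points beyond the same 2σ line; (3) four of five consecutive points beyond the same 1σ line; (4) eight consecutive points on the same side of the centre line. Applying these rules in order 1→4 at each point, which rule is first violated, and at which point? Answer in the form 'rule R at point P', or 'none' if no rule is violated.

Zone of each point (C = within 1σ̂, B = 1σ̂–2σ̂, A = 2σ̂–3σ̂, * = beyond 3σ̂; sign = side of CL): 1:+B, 2:+C, 3:-C, 4:-C, 5:-C, 6:+A, 7:+C, 8:+B, 9:+B, 10:+A, 11:-C, 12:+C, 13:+C, 14:+C
Rule 3 (four of five consecutive points beyond the same 1σ limit) is satisfied at point 10.

rule 3 at point 10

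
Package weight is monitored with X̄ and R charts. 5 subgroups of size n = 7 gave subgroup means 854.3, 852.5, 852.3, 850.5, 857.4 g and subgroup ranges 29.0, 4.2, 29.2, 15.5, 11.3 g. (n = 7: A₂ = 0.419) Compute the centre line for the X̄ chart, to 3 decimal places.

853.400

X̄̄ = (854.3 + 852.5 + 852.3 + 850.5 + 857.4) / 5 = 4267.0000 / 5 = 853.4000
CL = X̄̄ = 853.4000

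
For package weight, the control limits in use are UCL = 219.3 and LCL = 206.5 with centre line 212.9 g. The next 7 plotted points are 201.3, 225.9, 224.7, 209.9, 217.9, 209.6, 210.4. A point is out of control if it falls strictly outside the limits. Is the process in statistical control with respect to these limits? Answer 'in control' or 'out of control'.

Compare each point to [206.5, 219.3]: sample 1 = 201.3 < LCL; sample 2 = 225.9 > UCL; sample 3 = 224.7 > UCL.

out of control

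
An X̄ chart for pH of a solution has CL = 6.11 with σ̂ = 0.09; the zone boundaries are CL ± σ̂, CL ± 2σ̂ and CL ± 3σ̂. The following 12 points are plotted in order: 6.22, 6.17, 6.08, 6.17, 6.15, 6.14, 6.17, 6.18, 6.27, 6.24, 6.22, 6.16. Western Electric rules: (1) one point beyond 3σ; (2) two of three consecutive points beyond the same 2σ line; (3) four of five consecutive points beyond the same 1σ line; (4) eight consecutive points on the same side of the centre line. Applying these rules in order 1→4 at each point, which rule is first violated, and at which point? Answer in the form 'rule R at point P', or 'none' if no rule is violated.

rule 4 at point 11

Zone of each point (C = within 1σ̂, B = 1σ̂–2σ̂, A = 2σ̂–3σ̂, * = beyond 3σ̂; sign = side of CL): 1:+B, 2:+C, 3:-C, 4:+C, 5:+C, 6:+C, 7:+C, 8:+C, 9:+B, 10:+B, 11:+B, 12:+C
Rule 4 (eight consecutive points on the same side of the centre line) is satisfied at point 11.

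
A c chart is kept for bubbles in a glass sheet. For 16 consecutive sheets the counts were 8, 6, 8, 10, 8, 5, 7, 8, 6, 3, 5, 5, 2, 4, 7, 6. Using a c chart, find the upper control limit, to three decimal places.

13.550

c̄ = (8 + 6 + 8 + 10 + 8 + 5 + 7 + 8 + 6 + 3 + 5 + 5 + 2 + 4 + 7 + 6) / 16 = 98 / 16 = 6.1250
UCL = c̄ + 3√c̄ = 6.1250 + 3 × √6.1250 = 6.1250 + 3 × 2.4749 = 13.5496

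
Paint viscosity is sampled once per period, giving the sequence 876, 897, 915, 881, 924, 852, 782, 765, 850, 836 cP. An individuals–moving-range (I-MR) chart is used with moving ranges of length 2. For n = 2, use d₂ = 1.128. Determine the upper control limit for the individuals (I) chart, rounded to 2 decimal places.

X̄ = (876 + 897 + 915 + 881 + 924 + 852 + 782 + 765 + 850 + 836) / 10 = 857.8000
Moving ranges: 21, 18, 34, 43, 72, 70, 17, 85, 14; M̄R̄ = 374.0000 / 9 = 41.5556
UCL = X̄ + 3·M̄R̄/d₂ = 857.8000 + 3 × 41.5556 / 1.128 = 968.3201

968.32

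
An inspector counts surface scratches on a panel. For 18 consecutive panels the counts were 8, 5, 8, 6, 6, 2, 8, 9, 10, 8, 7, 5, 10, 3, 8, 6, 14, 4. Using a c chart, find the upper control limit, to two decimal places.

15.02

c̄ = (8 + 5 + 8 + 6 + 6 + 2 + 8 + 9 + 10 + 8 + 7 + 5 + 10 + 3 + 8 + 6 + 14 + 4) / 18 = 127 / 18 = 7.0556
UCL = c̄ + 3√c̄ = 7.0556 + 3 × √7.0556 = 7.0556 + 3 × 2.6562 = 15.0242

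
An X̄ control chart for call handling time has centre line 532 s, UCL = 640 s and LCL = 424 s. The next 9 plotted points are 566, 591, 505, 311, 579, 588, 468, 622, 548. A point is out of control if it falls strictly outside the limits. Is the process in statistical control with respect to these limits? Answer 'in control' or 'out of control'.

Compare each point to [424, 640]: sample 4 = 311 < LCL.

out of control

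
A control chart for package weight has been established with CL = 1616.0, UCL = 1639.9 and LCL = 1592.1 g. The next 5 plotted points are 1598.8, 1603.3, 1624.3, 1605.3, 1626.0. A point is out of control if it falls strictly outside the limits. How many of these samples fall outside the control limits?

0

All 5 points lie within [1592.1, 1639.9].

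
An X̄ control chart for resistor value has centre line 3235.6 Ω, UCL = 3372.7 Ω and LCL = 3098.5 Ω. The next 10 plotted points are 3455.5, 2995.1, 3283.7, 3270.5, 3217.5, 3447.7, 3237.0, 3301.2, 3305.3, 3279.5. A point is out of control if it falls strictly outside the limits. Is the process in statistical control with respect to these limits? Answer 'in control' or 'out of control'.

out of control

Compare each point to [3098.5, 3372.7]: sample 1 = 3455.5 > UCL; sample 2 = 2995.1 < LCL; sample 6 = 3447.7 > UCL.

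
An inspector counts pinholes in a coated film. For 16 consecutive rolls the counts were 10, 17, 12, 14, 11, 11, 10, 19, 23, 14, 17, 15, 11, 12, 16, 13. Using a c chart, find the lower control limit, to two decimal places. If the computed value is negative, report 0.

c̄ = (10 + 17 + 12 + 14 + 11 + 11 + 10 + 19 + 23 + 14 + 17 + 15 + 11 + 12 + 16 + 13) / 16 = 225 / 16 = 14.0625
LCL = c̄ − 3√c̄ = 14.0625 − 3 × 3.7500 = 2.8125

2.81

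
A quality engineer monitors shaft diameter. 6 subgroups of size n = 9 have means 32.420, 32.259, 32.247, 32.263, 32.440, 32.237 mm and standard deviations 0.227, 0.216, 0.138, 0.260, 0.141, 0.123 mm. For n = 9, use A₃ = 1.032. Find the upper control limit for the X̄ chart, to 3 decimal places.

X̄̄ = (32.420 + 32.259 + 32.247 + 32.263 + 32.440 + 32.237) / 6 = 32.3110
s̄ = (0.227 + 0.216 + 0.138 + 0.260 + 0.141 + 0.123) / 6 = 0.1842
UCL = X̄̄ + A₃·s̄ = 32.3110 + 1.032 × 0.1842 = 32.5011

32.501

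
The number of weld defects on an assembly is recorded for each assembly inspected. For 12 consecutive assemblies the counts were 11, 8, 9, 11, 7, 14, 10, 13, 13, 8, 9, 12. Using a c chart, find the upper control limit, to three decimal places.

c̄ = (11 + 8 + 9 + 11 + 7 + 14 + 10 + 13 + 13 + 8 + 9 + 12) / 12 = 125 / 12 = 10.4167
UCL = c̄ + 3√c̄ = 10.4167 + 3 × √10.4167 = 10.4167 + 3 × 3.2275 = 20.0991

20.099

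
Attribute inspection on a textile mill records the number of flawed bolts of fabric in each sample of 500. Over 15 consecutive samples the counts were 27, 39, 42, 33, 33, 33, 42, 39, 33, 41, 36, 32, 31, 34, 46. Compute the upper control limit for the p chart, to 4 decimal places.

0.1068

p̄ = Σdᵢ / (k·n) = 541 / (15 × 500) = 0.07213
UCL = p̄ + 3·√(p̄(1−p̄)/n) = 0.07213 + 3 × √(0.07213×0.92787/500) = 0.07213 + 3 × 0.01157 = 0.10684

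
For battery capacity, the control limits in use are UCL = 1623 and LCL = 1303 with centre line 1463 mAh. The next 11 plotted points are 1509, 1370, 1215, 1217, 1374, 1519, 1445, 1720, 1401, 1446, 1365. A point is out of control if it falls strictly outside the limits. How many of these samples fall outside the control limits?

Compare each point to [1303, 1623]: sample 3 = 1215 < LCL; sample 4 = 1217 < LCL; sample 8 = 1720 > UCL.

3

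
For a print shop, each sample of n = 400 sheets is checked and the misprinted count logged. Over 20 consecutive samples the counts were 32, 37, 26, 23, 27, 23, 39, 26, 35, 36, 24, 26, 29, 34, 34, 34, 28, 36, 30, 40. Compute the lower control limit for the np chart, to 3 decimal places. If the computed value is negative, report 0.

14.919

p̄ = Σdᵢ / (k·n) = 619 / (20 × 400) = 0.07737
LCL = np̄ − 3·√(np̄(1−p̄)) = 30.9500 − 3 × 5.3437 = 14.9189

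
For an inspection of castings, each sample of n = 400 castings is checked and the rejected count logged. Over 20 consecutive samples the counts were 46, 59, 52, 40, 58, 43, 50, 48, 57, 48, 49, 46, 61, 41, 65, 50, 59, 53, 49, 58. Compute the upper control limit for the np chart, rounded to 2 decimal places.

p̄ = Σdᵢ / (k·n) = 1032 / (20 × 400) = 0.12900
UCL = np̄ + 3·√(np̄(1−p̄)) = 51.6000 + 3 × √(51.6000×0.87100) = 51.6000 + 3 × 6.7040 = 71.7120

71.71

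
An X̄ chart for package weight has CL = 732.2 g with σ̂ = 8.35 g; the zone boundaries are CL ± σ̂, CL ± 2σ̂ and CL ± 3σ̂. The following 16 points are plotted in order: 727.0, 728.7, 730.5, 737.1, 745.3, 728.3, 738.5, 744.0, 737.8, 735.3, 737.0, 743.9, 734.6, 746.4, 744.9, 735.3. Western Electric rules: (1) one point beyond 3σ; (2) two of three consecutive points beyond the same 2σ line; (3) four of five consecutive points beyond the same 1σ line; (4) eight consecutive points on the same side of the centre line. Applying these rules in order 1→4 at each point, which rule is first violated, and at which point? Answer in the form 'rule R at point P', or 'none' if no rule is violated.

rule 4 at point 14

Zone of each point (C = within 1σ̂, B = 1σ̂–2σ̂, A = 2σ̂–3σ̂, * = beyond 3σ̂; sign = side of CL): 1:-C, 2:-C, 3:-C, 4:+C, 5:+B, 6:-C, 7:+C, 8:+B, 9:+C, 10:+C, 11:+C, 12:+B, 13:+C, 14:+B, 15:+B, 16:+C
Rule 4 (eight consecutive points on the same side of the centre line) is satisfied at point 14.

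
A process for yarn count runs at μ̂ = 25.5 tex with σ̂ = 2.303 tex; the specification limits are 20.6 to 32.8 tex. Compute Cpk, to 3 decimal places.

0.709

Cpu = (USL − μ̂) / (3σ̂) = (32.8 − 25.5) / (3 × 2.303) = 1.0566; Cpl = (μ̂ − LSL) / (3σ̂) = (25.5 − 20.6) / (3 × 2.303) = 0.7092; Cpk = min(Cpu, Cpl) = 0.7092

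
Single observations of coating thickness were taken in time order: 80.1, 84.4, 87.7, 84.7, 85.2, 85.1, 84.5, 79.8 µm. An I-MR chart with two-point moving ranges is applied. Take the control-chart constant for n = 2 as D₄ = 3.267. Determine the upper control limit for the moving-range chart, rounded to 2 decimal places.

7.70

Moving ranges: 4.3, 3.3, 3.0, 0.5, 0.1, 0.6, 4.7; M̄R̄ = 16.5000 / 7 = 2.3571
UCL_MR = D₄·M̄R̄ = 3.267 × 2.3571 = 7.7008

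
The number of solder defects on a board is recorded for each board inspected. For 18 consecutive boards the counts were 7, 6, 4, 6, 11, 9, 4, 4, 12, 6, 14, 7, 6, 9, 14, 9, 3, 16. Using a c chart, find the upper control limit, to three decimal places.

16.740

c̄ = (7 + 6 + 4 + 6 + 11 + 9 + 4 + 4 + 12 + 6 + 14 + 7 + 6 + 9 + 14 + 9 + 3 + 16) / 18 = 147 / 18 = 8.1667
UCL = c̄ + 3√c̄ = 8.1667 + 3 × √8.1667 = 8.1667 + 3 × 2.8577 = 16.7399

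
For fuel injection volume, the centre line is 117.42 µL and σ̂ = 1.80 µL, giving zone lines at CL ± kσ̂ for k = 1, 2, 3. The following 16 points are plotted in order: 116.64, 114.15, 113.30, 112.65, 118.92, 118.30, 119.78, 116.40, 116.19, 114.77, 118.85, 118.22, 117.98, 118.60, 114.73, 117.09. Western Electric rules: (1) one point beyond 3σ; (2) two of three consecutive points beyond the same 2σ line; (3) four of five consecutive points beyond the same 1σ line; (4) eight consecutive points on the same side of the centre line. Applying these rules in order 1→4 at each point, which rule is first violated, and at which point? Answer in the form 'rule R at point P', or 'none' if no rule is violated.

Zone of each point (C = within 1σ̂, B = 1σ̂–2σ̂, A = 2σ̂–3σ̂, * = beyond 3σ̂; sign = side of CL): 1:-C, 2:-B, 3:-A, 4:-A, 5:+C, 6:+C, 7:+B, 8:-C, 9:-C, 10:-B, 11:+C, 12:+C, 13:+C, 14:+C, 15:-B, 16:-C
Rule 2 (two of three consecutive points beyond the same 2σ limit) is satisfied at point 4.

rule 2 at point 4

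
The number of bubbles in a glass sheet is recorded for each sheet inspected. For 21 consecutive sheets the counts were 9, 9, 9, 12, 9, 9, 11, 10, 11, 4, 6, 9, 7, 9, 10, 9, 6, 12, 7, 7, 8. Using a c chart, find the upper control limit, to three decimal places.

17.570

c̄ = (9 + 9 + 9 + 12 + 9 + 9 + 11 + 10 + 11 + 4 + 6 + 9 + 7 + 9 + 10 + 9 + 6 + 12 + 7 + 7 + 8) / 21 = 183 / 21 = 8.7143
UCL = c̄ + 3√c̄ = 8.7143 + 3 × √8.7143 = 8.7143 + 3 × 2.9520 = 17.5703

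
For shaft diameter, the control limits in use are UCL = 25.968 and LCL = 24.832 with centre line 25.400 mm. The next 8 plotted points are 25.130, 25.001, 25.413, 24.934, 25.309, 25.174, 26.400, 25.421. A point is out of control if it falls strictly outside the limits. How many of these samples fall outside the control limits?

1

Compare each point to [24.832, 25.968]: sample 7 = 26.400 > UCL.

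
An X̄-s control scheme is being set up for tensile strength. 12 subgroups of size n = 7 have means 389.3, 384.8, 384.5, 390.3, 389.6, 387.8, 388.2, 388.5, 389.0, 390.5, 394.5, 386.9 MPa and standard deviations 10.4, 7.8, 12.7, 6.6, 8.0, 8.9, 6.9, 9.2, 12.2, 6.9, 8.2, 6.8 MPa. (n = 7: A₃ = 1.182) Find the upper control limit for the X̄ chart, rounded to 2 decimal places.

398.96

X̄̄ = (389.3 + 384.8 + 384.5 + 390.3 + 389.6 + 387.8 + 388.2 + 388.5 + 389.0 + 390.5 + 394.5 + 386.9) / 12 = 388.6583
s̄ = (10.4 + 7.8 + 12.7 + 6.6 + 8.0 + 8.9 + 6.9 + 9.2 + 12.2 + 6.9 + 8.2 + 6.8) / 12 = 8.7167
UCL = X̄̄ + A₃·s̄ = 388.6583 + 1.182 × 8.7167 = 398.9614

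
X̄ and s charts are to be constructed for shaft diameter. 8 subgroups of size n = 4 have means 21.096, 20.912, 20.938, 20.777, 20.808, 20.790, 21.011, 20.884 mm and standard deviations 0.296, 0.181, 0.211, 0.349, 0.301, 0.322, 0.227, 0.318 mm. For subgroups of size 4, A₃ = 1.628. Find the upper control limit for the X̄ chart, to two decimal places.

21.35

X̄̄ = (21.096 + 20.912 + 20.938 + 20.777 + 20.808 + 20.790 + 21.011 + 20.884) / 8 = 20.9020
s̄ = (0.296 + 0.181 + 0.211 + 0.349 + 0.301 + 0.322 + 0.227 + 0.318) / 8 = 0.2756
UCL = X̄̄ + A₃·s̄ = 20.9020 + 1.628 × 0.2756 = 21.3507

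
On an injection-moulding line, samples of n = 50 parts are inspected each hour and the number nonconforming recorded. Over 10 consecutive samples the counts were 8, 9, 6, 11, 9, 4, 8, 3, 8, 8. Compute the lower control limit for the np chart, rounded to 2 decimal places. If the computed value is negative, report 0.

0.00

p̄ = Σdᵢ / (k·n) = 74 / (10 × 50) = 0.14800
LCL = np̄ − 3·√(np̄(1−p̄)) = 7.4000 − 3 × 2.5109 = -0.1328 → 0 (negative, so LCL = 0)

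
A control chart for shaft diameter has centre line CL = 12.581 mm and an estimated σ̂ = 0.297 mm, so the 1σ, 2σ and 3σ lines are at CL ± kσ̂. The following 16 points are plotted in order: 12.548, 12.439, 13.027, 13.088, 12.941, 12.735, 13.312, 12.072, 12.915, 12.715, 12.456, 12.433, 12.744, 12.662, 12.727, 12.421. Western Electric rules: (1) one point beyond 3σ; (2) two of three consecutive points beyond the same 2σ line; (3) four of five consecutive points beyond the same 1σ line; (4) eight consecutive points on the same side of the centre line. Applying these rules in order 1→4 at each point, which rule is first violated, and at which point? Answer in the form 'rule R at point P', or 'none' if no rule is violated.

Zone of each point (C = within 1σ̂, B = 1σ̂–2σ̂, A = 2σ̂–3σ̂, * = beyond 3σ̂; sign = side of CL): 1:-C, 2:-C, 3:+B, 4:+B, 5:+B, 6:+C, 7:+A, 8:-B, 9:+B, 10:+C, 11:-C, 12:-C, 13:+C, 14:+C, 15:+C, 16:-C
Rule 3 (four of five consecutive points beyond the same 1σ limit) is satisfied at point 7.

rule 3 at point 7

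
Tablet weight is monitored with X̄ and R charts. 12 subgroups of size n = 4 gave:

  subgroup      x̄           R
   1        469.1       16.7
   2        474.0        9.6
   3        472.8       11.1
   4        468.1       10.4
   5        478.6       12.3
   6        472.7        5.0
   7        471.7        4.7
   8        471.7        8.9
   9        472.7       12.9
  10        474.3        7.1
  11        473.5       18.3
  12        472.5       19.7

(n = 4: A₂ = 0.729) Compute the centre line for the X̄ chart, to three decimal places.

X̄̄ = (469.1 + 474.0 + 472.8 + 468.1 + 478.6 + 472.7 + 471.7 + 471.7 + 472.7 + 474.3 + 473.5 + 472.5) / 12 = 5671.7000 / 12 = 472.6417
CL = X̄̄ = 472.6417

472.642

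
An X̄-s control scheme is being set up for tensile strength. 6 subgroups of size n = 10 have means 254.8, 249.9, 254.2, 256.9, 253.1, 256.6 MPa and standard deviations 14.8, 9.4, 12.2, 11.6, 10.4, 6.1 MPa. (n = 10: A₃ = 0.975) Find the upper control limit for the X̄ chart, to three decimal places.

264.731

X̄̄ = (254.8 + 249.9 + 254.2 + 256.9 + 253.1 + 256.6) / 6 = 254.2500
s̄ = (14.8 + 9.4 + 12.2 + 11.6 + 10.4 + 6.1) / 6 = 10.7500
UCL = X̄̄ + A₃·s̄ = 254.2500 + 0.975 × 10.7500 = 264.7312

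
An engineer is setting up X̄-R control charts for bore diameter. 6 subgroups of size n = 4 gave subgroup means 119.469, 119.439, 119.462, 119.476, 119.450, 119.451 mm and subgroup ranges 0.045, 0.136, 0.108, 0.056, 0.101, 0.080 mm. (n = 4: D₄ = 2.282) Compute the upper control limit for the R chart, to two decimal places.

R̄ = (0.045 + 0.136 + 0.108 + 0.056 + 0.101 + 0.080) / 6 = 0.5260 / 6 = 0.0877
UCL_R = D₄·R̄ = 2.282 × 0.0877 = 0.2001

0.20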